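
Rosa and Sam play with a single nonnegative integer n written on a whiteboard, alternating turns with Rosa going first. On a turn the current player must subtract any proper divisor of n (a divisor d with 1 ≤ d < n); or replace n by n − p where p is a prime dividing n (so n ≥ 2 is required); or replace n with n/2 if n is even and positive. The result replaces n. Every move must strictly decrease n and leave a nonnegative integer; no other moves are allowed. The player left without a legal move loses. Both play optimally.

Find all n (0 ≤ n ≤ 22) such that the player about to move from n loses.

Use the standard recursion: the mover loses at a terminal position; elsewhere, the mover wins exactly when some move hands the opponent an L position.
n=0: no move → L
n=1: no move → L
n=2: W (go to 0, an L position)
n=3: W (go to 0, an L position)
n=4: L (options 2(W), 3(W) are all W)
n=5: W (go to 0, an L position)
n=6: W (go to 4, an L position)
n=7: W (go to 0, an L position)
n=8: W (go to 4, an L position)
n=9: L (options 6(W), 8(W) are all W)
n=10: W (go to 9, an L position)
n=11: W (go to 0, an L position)
n=12: W (go to 9, an L position)
n=13: W (go to 0, an L position)
n=14: L (options 7(W), 12(W), 13(W) are all W)
n=15: W (go to 14, an L position)
n=16: W (go to 14, an L position)
n=17: W (go to 0, an L position)
n=18: W (go to 9, an L position)
n=19: W (go to 0, an L position)
n=20: L (options 10(W), 15(W), 16(W), 18(W), 19(W) are all W)
n=21: W (go to 14, an L position)
n=22: W (go to 20, an L position)
Reading off the rows marked L gives the requested list; there are 6 such values of n.

0, 1, 4, 9, 14, 20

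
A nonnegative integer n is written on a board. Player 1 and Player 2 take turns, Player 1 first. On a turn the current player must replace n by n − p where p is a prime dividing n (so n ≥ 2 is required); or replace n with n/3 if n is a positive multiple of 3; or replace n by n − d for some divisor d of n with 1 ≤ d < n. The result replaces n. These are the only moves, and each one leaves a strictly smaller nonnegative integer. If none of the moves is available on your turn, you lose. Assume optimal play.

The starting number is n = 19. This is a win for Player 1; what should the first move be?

Classify positions by backward induction: terminal positions (no move available) are L. From any other position, the mover wins iff some move reaches an L.
n=0: no move → L
n=1: no move → L
n=2: →0(L), so W
n=3: →0(L), so W
n=4: →2(W), 3(W) — all W, so L
n=5: →0(L), so W
n=6: →4(L), so W
n=7: →0(L), so W
n=8: →4(L), so W
n=9: →3(W), 6(W), 8(W) — all W, so L
n=10: →9(L), so W
n=11: →0(L), so W
n=12: →4(L), so W
n=13: →0(L), so W
n=14: →7(W), 12(W), 13(W) — all W, so L
n=15: →14(L), so W
n=16: →14(L), so W
n=17: →0(L), so W
n=18: →9(L), so W
n=19: →0(L), so W
From 19, the L positions reachable in one move are: 0.

Move to 0.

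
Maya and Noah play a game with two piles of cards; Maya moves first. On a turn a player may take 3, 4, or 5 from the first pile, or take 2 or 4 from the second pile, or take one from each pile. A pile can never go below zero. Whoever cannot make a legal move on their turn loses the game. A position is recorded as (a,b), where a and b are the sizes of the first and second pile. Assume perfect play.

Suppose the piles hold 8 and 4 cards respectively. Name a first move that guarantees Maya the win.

Work bottom-up. With no move the player to move loses. Otherwise the position is W if at least one move leads to an L position for the opponent, and L if every move leads to a W.
No move ever increases a pile, so every position that can arise here has a ≤ 8 and b ≤ 4; it is enough to label the cells with 0 ≤ a ≤ 8 and 0 ≤ b ≤ 4.
Every move lowers a or b (never raises either), so fill the grid row by row in increasing a, and left to right within a row: each cell's successors are then already labelled.
      b=0  b=1  b=2  b=3  b=4
a=0:    L    L    W    W    W
a=1:    L    W    W    L    W
a=2:    L    W    W    L    W
a=3:    W    W    L    L    W
a=4:    W    W    L    W    W
a=5:    W    W    L    W    W
a=6:    W    L    W    W    L
a=7:    W    L    W    W    L
a=8:    L    L    W    W    W
Cells with no legal move (terminal, hence L): (0,0), (0,1), (1,0), (2,0).
The remaining L cells, each justified by listing all of its moves:
(1,3): only reaches (1,1)(W), (0,2)(W), all W → L
(2,3): only reaches (2,1)(W), (1,2)(W), all W → L
(3,2): only reaches (0,2)(W), (3,0)(W), (2,1)(W), all W → L
(3,3): only reaches (0,3)(W), (3,1)(W), (2,2)(W), all W → L
(4,2): only reaches (1,2)(W), (0,2)(W), (4,0)(W), (3,1)(W), all W → L
(5,2): only reaches (2,2)(W), (1,2)(W), (0,2)(W), (5,0)(W), (4,1)(W), all W → L
(6,1): only reaches (3,1)(W), (2,1)(W), (1,1)(W), (5,0)(W), all W → L
(6,4): only reaches (3,4)(W), (2,4)(W), (1,4)(W), (6,2)(W), (6,0)(W), (5,3)(W), all W → L
(7,1): only reaches (4,1)(W), (3,1)(W), (2,1)(W), (6,0)(W), all W → L
(7,4): only reaches (4,4)(W), (3,4)(W), (2,4)(W), (7,2)(W), (7,0)(W), (6,3)(W), all W → L
(8,0): only reaches (5,0)(W), (4,0)(W), (3,0)(W), all W → L
(8,1): only reaches (5,1)(W), (4,1)(W), (3,1)(W), (7,0)(W), all W → L
Every other cell has at least one move into one of the L cells above, so it is W.
From (8,4), the L positions reachable in one move are: (8,0).

Move to (8,0).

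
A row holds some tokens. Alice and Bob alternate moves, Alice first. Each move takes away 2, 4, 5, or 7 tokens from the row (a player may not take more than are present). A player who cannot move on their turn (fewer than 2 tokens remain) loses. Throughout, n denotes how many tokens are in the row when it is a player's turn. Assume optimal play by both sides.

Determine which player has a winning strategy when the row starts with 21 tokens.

Label each position W (a win for the player to move) or L (a loss). A position with no legal move is L; any other position is W exactly when some move reaches an L, and L when every move reaches a W.
n=0: no move → L
n=1: no move → L
n=2: →0(L), so W
n=3: →1(L), so W
n=4: →0(L), so W
n=5: →1(L), so W
n=6: →1(L), so W
n=7: →0(L), so W
n=8: →1(L), so W
n=9: →7(W), 5(W), 4(W), 2(W) — all W, so L
n=10: →8(W), 6(W), 5(W), 3(W) — all W, so L
n=11: →9(L), so W
n=12: →10(L), so W
n=13: →9(L), so W
n=14: →10(L), so W
n=15: →10(L), so W
n=16: →9(L), so W
n=17: →10(L), so W
n=18: →16(W), 14(W), 13(W), 11(W) — all W, so L
n=19: →17(W), 15(W), 14(W), 12(W) — all W, so L
n=20: →18(L), so W
n=21: →19(L), so W
The starting position 21 is W: Alice should remove 2, leaving 19, handing over an L position.

Alice wins.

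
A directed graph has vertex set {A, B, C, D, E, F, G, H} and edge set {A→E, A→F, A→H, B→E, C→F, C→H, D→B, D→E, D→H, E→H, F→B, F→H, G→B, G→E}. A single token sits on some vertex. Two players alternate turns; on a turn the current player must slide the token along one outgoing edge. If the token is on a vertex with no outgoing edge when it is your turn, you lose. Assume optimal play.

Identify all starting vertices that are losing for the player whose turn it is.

Positions with no move are L. A position that does have a move is losing for the player to move precisely when every available move leads to a winning position for the opponent. Fill in the labels:
Every edge goes from a vertex to one that appears earlier in the order H, E, B, F, A, G, D, C, so processing vertices in that order labels each vertex after all of its successors.
H: no outgoing edge → L
E: W (go to H, an L position)
B: L (sole option E(W) is W)
F: W (go to B, an L position)
A: W (go to H, an L position)
G: W (go to B, an L position)
D: W (go to B, an L position)
C: W (go to H, an L position)
Reading off the rows marked L gives the requested list; there are 2 such vertices.

B, H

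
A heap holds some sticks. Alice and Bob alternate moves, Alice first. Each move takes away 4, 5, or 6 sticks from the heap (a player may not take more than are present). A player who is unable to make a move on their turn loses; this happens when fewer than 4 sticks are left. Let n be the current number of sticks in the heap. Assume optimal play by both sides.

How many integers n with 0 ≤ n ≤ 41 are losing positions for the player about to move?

18

Use the standard recursion: the mover loses at a terminal position; elsewhere, the mover wins exactly when some move hands the opponent an L position.
n=0: no move → L
n=1: no move → L
n=2: no move → L
n=3: no move → L
n=4: reaches L-position 0 → W
n=5: reaches L-position 1 → W
n=6: reaches L-position 2 → W
n=7: reaches L-position 3 → W
n=8: reaches L-position 3 → W
n=9: reaches L-position 3 → W
n=10: only reaches 6(W), 5(W), 4(W), all W → L
n=11: only reaches 7(W), 6(W), 5(W), all W → L
n=12: only reaches 8(W), 7(W), 6(W), all W → L
n=13: only reaches 9(W), 8(W), 7(W), all W → L
n=14: reaches L-position 10 → W
n=15: reaches L-position 11 → W
n=16: reaches L-position 12 → W
n=17: reaches L-position 13 → W
n=18: reaches L-position 13 → W
n=19: reaches L-position 13 → W
n=20: only reaches 16(W), 15(W), 14(W), all W → L
n=21: only reaches 17(W), 16(W), 15(W), all W → L
n=22: only reaches 18(W), 17(W), 16(W), all W → L
n=23: only reaches 19(W), 18(W), 17(W), all W → L
n=24: reaches L-position 20 → W
n=25: reaches L-position 21 → W
n=26: reaches L-position 22 → W
n=27: reaches L-position 23 → W
n=28: reaches L-position 23 → W
n=29: reaches L-position 23 → W
n=30: only reaches 26(W), 25(W), 24(W), all W → L
n=31: only reaches 27(W), 26(W), 25(W), all W → L
n=32: only reaches 28(W), 27(W), 26(W), all W → L
n=33: only reaches 29(W), 28(W), 27(W), all W → L
n=34: reaches L-position 30 → W
n=35: reaches L-position 31 → W
n=36: reaches L-position 32 → W
n=37: reaches L-position 33 → W
n=38: reaches L-position 33 → W
n=39: reaches L-position 33 → W
n=40: only reaches 36(W), 35(W), 34(W), all W → L
n=41: only reaches 37(W), 36(W), 35(W), all W → L
L entries with 0 ≤ n ≤ 41: n = 0, 1, 2, 3, 10, 11, 12, 13, 20, 21, 22, 23, 30, 31, 32, 33, 40, 41; that makes 18.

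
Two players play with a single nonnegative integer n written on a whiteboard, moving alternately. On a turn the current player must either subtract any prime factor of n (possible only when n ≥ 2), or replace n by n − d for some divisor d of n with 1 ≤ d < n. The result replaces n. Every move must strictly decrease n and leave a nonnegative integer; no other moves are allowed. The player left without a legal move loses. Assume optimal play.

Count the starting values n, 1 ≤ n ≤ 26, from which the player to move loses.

6

Classify positions by backward induction: terminal positions (no move available) are L. From any other position, the mover wins iff some move reaches an L.
n=0: no move → L
n=1: no move → L
n=2: W (go to 0, an L position)
n=3: W (go to 0, an L position)
n=4: L (options 2(W), 3(W) are all W)
n=5: W (go to 0, an L position)
n=6: W (go to 4, an L position)
n=7: W (go to 0, an L position)
n=8: W (go to 4, an L position)
n=9: L (options 6(W), 8(W) are all W)
n=10: W (go to 9, an L position)
n=11: W (go to 0, an L position)
n=12: W (go to 9, an L position)
n=13: W (go to 0, an L position)
n=14: L (options 7(W), 12(W), 13(W) are all W)
n=15: W (go to 14, an L position)
n=16: W (go to 14, an L position)
n=17: W (go to 0, an L position)
n=18: W (go to 9, an L position)
n=19: W (go to 0, an L position)
n=20: L (options 10(W), 15(W), 16(W), 18(W), 19(W) are all W)
n=21: W (go to 14, an L position)
n=22: W (go to 20, an L position)
n=23: W (go to 0, an L position)
n=24: W (go to 20, an L position)
n=25: W (go to 20, an L position)
n=26: L (options 13(W), 24(W), 25(W) are all W)
L entries with 1 ≤ n ≤ 26 (n=0 is outside the asked range and is not counted): n = 1, 4, 9, 14, 20, 26; that makes 6.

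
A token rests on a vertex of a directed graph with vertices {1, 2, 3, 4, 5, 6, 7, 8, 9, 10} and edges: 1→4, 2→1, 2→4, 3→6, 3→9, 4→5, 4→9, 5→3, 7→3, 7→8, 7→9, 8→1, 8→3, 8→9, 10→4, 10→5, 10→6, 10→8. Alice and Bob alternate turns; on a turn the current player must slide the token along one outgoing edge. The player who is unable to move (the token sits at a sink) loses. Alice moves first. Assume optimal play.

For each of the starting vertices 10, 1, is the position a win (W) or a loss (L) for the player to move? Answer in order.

Positions with no move are L. A position that does have a move is losing for the player to move precisely when every available move leads to a winning position for the opponent. Fill in the labels:
Every edge goes from a vertex to one that appears earlier in the order 6, 9, 3, 5, 4, 1, 8, 7, 2, 10, so processing vertices in that order labels each vertex after all of its successors.
6: no outgoing edge → L
9: no outgoing edge → L
3: reaches L-position 9 → W
5: only reaches 3(W), which is W → L
4: reaches L-position 5 → W
1: only reaches 4(W), which is W → L
8: reaches L-position 1 → W
7: reaches L-position 9 → W
2: reaches L-position 1 → W
10: reaches L-position 5 → W

10: W, 1: L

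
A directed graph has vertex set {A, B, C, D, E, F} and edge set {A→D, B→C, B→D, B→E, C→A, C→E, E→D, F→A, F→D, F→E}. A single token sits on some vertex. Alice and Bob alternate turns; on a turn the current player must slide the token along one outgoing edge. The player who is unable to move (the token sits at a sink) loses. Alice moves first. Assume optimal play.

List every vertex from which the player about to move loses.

Compute win/loss labels from the base case upward. A position with no move is L. Any other position is W if it can reach an L in one move, else L.
Every edge goes from a vertex to one that appears earlier in the order D, E, A, F, C, B, so processing vertices in that order labels each vertex after all of its successors.
D: no outgoing edge → L
E: can move to D, which is L ⇒ W
A: can move to D, which is L ⇒ W
F: can move to D, which is L ⇒ W
C: moves to A(W), E(W); every one is W ⇒ L
B: can move to C, which is L ⇒ W
Reading off the rows marked L gives the requested list; there are 2 such vertices.

C, D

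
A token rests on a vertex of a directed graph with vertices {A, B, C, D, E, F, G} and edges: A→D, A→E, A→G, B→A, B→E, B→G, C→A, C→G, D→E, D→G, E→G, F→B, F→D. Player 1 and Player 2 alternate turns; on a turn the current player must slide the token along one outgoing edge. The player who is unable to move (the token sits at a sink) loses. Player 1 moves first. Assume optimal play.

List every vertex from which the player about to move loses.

F, G

Use the standard recursion: the mover loses at a terminal position; elsewhere, the mover wins exactly when some move hands the opponent an L position.
Every edge goes from a vertex to one that appears earlier in the order G, E, D, A, B, F, C, so processing vertices in that order labels each vertex after all of its successors.
G: no outgoing edge → L
E: reaches L-position G → W
D: reaches L-position G → W
A: reaches L-position G → W
B: reaches L-position G → W
F: only reaches B(W), D(W), all W → L
C: reaches L-position G → W
The losing starting vertices are exactly the entries labelled L in this table (2 of them).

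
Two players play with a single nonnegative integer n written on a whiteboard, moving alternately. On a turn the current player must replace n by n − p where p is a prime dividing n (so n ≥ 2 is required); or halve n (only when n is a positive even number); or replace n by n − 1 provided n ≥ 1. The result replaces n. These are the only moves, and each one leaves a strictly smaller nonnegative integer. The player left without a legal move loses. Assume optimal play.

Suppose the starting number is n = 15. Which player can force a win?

The first player wins.

Build the W/L table. Terminal = L. A non-terminal position is W if it has a move to some L; otherwise it is L.
n=0: no move → L
n=1: →0(L), so W
n=2: →0(L), so W
n=3: →0(L), so W
n=4: →2(W), 3(W) — all W, so L
n=5: →0(L), so W
n=6: →4(L), so W
n=7: →0(L), so W
n=8: →4(L), so W
n=9: →6(W), 8(W) — all W, so L
n=10: →9(L), so W
n=11: →0(L), so W
n=12: →9(L), so W
n=13: →0(L), so W
n=14: →7(W), 12(W), 13(W) — all W, so L
n=15: →14(L), so W
The starting position 15 is W: the player to move should move to 14, handing over an L position.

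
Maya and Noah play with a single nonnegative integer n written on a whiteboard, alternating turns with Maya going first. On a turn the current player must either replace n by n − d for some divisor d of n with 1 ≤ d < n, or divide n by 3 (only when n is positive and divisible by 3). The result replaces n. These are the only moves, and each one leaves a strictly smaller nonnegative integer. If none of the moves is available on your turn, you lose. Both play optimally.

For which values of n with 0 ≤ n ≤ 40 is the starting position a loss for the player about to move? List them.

0, 1, 4, 7, 9, 11, 13, 15, 17, 19, 23, 25, 28, 31, 36

Work bottom-up. With no move the player to move loses. Otherwise the position is W if at least one move leads to an L position for the opponent, and L if every move leads to a W.
n=0: no move → L
n=1: no move → L
n=2: →1(L), so W
n=3: →1(L), so W
n=4: →2(W), 3(W) — all W, so L
n=5: →4(L), so W
n=6: →4(L), so W
n=7: →6(W) only, which is W, so L
n=8: →4(L), so W
n=9: →3(W), 6(W), 8(W) — all W, so L
n=10: →9(L), so W
n=11: →10(W) only, which is W, so L
n=12: →4(L), so W
n=13: →12(W) only, which is W, so L
n=14: →7(L), so W
n=15: →5(W), 10(W), 12(W), 14(W) — all W, so L
n=16: →15(L), so W
n=17: →16(W) only, which is W, so L
n=18: →9(L), so W
n=19: →18(W) only, which is W, so L
n=20: →15(L), so W
n=21: →7(L), so W
n=22: →11(L), so W
n=23: →22(W) only, which is W, so L
n=24: →23(L), so W
n=25: →20(W), 24(W) — all W, so L
n=26: →13(L), so W
n=27: →9(L), so W
n=28: →14(W), 21(W), 24(W), 26(W), 27(W) — all W, so L
n=29: →28(L), so W
n=30: →15(L), so W
n=31: →30(W) only, which is W, so L
n=32: →28(L), so W
n=33: →11(L), so W
n=34: →17(L), so W
n=35: →28(L), so W
n=36: →12(W), 18(W), 24(W), 27(W), 30(W), 32(W), 33(W), 34(W), 35(W) — all W, so L
n=37: →36(L), so W
n=38: →19(L), so W
n=39: →13(L), so W
n=40: →36(L), so W
The losing starting values of n are exactly the entries labelled L in this table (15 of them).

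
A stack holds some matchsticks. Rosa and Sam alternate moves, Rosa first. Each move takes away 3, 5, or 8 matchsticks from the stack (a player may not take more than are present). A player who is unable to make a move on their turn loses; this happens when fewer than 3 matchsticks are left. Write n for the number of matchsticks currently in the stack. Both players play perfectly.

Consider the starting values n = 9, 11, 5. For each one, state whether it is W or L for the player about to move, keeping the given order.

9: W, 11: L, 5: W

Build the W/L table. Terminal = L. A non-terminal position is W if it has a move to some L; otherwise it is L.
n=0: no move → L
n=1: no move → L
n=2: no move → L
n=3: →0(L), so W
n=4: →1(L), so W
n=5: →2(L), so W
n=6: →1(L), so W
n=7: →2(L), so W
n=8: →0(L), so W
n=9: →1(L), so W
n=10: →2(L), so W
n=11: →8(W), 6(W), 3(W) — all W, so L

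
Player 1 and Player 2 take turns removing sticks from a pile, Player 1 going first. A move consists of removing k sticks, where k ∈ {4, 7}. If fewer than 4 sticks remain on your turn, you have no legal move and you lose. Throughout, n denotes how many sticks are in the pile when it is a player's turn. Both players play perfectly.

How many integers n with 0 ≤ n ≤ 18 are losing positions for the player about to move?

8

Build the W/L table. Terminal = L. A non-terminal position is W if it has a move to some L; otherwise it is L.
n=0: no move → L
n=1: no move → L
n=2: no move → L
n=3: no move → L
n=4: reaches L-position 0 → W
n=5: reaches L-position 1 → W
n=6: reaches L-position 2 → W
n=7: reaches L-position 3 → W
n=8: reaches L-position 1 → W
n=9: reaches L-position 2 → W
n=10: reaches L-position 3 → W
n=11: only reaches 7(W), 4(W), all W → L
n=12: only reaches 8(W), 5(W), all W → L
n=13: only reaches 9(W), 6(W), all W → L
n=14: only reaches 10(W), 7(W), all W → L
n=15: reaches L-position 11 → W
n=16: reaches L-position 12 → W
n=17: reaches L-position 13 → W
n=18: reaches L-position 14 → W
L entries with 0 ≤ n ≤ 18: n = 0, 1, 2, 3, 11, 12, 13, 14; that makes 8.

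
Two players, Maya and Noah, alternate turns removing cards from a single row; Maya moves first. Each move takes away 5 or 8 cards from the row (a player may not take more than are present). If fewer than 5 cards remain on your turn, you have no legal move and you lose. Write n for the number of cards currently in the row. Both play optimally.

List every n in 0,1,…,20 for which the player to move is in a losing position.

0, 1, 2, 3, 4, 13, 14, 15, 16, 17

Work bottom-up. With no move the player to move loses. Otherwise the position is W if at least one move leads to an L position for the opponent, and L if every move leads to a W.
n=0: no move → L
n=1: no move → L
n=2: no move → L
n=3: no move → L
n=4: no move → L
n=5: reaches L-position 0 → W
n=6: reaches L-position 1 → W
n=7: reaches L-position 2 → W
n=8: reaches L-position 3 → W
n=9: reaches L-position 4 → W
n=10: reaches L-position 2 → W
n=11: reaches L-position 3 → W
n=12: reaches L-position 4 → W
n=13: only reaches 8(W), 5(W), all W → L
n=14: only reaches 9(W), 6(W), all W → L
n=15: only reaches 10(W), 7(W), all W → L
n=16: only reaches 11(W), 8(W), all W → L
n=17: only reaches 12(W), 9(W), all W → L
n=18: reaches L-position 13 → W
n=19: reaches L-position 14 → W
n=20: reaches L-position 15 → W
The losing starting values of n are exactly the entries labelled L in this table (10 of them).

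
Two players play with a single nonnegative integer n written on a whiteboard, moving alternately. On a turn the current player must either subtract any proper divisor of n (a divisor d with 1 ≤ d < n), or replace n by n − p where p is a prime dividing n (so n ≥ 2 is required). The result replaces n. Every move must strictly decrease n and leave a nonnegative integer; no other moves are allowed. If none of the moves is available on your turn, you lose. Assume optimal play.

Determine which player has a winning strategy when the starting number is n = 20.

Compute win/loss labels from the base case upward. A position with no move is L. Any other position is W if it can reach an L in one move, else L.
n=0: no move → L
n=1: no move → L
n=2: reaches L-position 0 → W
n=3: reaches L-position 0 → W
n=4: only reaches 2(W), 3(W), all W → L
n=5: reaches L-position 0 → W
n=6: reaches L-position 4 → W
n=7: reaches L-position 0 → W
n=8: reaches L-position 4 → W
n=9: only reaches 6(W), 8(W), all W → L
n=10: reaches L-position 9 → W
n=11: reaches L-position 0 → W
n=12: reaches L-position 9 → W
n=13: reaches L-position 0 → W
n=14: only reaches 7(W), 12(W), 13(W), all W → L
n=15: reaches L-position 14 → W
n=16: reaches L-position 14 → W
n=17: reaches L-position 0 → W
n=18: reaches L-position 9 → W
n=19: reaches L-position 0 → W
n=20: only reaches 10(W), 15(W), 16(W), 18(W), 19(W), all W → L
The starting position 20 is L: whatever the player to move does, the opponent receives a W position.

The second player wins.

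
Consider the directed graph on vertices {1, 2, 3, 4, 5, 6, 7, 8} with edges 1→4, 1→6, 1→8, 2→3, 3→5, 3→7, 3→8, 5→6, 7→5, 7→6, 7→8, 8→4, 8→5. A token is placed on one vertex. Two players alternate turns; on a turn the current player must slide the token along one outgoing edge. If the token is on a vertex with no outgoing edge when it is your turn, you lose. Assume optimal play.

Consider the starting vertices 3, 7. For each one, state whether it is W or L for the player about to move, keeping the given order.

Classify positions by backward induction: terminal positions (no move available) are L. From any other position, the mover wins iff some move reaches an L.
Every edge goes from a vertex to one that appears earlier in the order 4, 6, 5, 8, 7, 3, 2, 1, so processing vertices in that order labels each vertex after all of its successors.
4: no outgoing edge → L
6: no outgoing edge → L
5: reaches L-position 6 → W
8: reaches L-position 4 → W
7: reaches L-position 6 → W
3: only reaches 7(W), 8(W), 5(W), all W → L
2: reaches L-position 3 → W
1: reaches L-position 6 → W

3: L, 7: W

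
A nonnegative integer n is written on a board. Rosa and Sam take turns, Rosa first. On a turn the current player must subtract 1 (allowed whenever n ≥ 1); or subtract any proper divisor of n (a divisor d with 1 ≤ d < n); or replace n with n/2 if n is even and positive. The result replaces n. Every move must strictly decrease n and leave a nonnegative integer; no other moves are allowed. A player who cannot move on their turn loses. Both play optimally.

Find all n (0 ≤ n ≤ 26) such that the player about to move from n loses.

0, 2, 5, 7, 9, 11, 13, 15, 17, 19, 21, 23, 25

Label each position W (a win for the player to move) or L (a loss). A position with no legal move is L; any other position is W exactly when some move reaches an L, and L when every move reaches a W.
n=0: no move → L
n=1: reaches L-position 0 → W
n=2: only reaches 1(W), which is W → L
n=3: reaches L-position 2 → W
n=4: reaches L-position 2 → W
n=5: only reaches 4(W), which is W → L
n=6: reaches L-position 5 → W
n=7: only reaches 6(W), which is W → L
n=8: reaches L-position 7 → W
n=9: only reaches 6(W), 8(W), all W → L
n=10: reaches L-position 5 → W
n=11: only reaches 10(W), which is W → L
n=12: reaches L-position 9 → W
n=13: only reaches 12(W), which is W → L
n=14: reaches L-position 7 → W
n=15: only reaches 10(W), 12(W), 14(W), all W → L
n=16: reaches L-position 15 → W
n=17: only reaches 16(W), which is W → L
n=18: reaches L-position 9 → W
n=19: only reaches 18(W), which is W → L
n=20: reaches L-position 15 → W
n=21: only reaches 14(W), 18(W), 20(W), all W → L
n=22: reaches L-position 11 → W
n=23: only reaches 22(W), which is W → L
n=24: reaches L-position 21 → W
n=25: only reaches 20(W), 24(W), all W → L
n=26: reaches L-position 13 → W
The losing starting values of n are exactly the entries labelled L in this table (13 of them).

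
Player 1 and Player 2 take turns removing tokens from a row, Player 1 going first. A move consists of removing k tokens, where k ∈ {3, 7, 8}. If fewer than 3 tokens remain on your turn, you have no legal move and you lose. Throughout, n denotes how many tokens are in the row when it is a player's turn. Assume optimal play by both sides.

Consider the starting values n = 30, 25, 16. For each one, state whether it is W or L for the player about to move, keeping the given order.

30: W, 25: W, 16: L

Use the standard recursion: the mover loses at a terminal position; elsewhere, the mover wins exactly when some move hands the opponent an L position.
n=0: no move → L
n=1: no move → L
n=2: no move → L
n=3: →0(L), so W
n=4: →1(L), so W
n=5: →2(L), so W
n=6: →3(W) only, which is W, so L
n=7: →0(L), so W
n=8: →1(L), so W
n=9: →6(L), so W
n=10: →2(L), so W
n=11: →8(W), 4(W), 3(W) — all W, so L
n=12: →9(W), 5(W), 4(W) — all W, so L
n=13: →6(L), so W
n=14: →11(L), so W
n=15: →12(L), so W
n=16: →13(W), 9(W), 8(W) — all W, so L
n=17: →14(W), 10(W), 9(W) — all W, so L
n=18: →11(L), so W
n=19: →16(L), so W
n=20: →17(L), so W
n=21: →18(W), 14(W), 13(W) — all W, so L
n=22: →19(W), 15(W), 14(W) — all W, so L
n=23: →16(L), so W
n=24: →21(L), so W
n=25: →22(L), so W
n=26: →23(W), 19(W), 18(W) — all W, so L
n=27: →24(W), 20(W), 19(W) — all W, so L
n=28: →21(L), so W
n=29: →26(L), so W
n=30: →27(L), so W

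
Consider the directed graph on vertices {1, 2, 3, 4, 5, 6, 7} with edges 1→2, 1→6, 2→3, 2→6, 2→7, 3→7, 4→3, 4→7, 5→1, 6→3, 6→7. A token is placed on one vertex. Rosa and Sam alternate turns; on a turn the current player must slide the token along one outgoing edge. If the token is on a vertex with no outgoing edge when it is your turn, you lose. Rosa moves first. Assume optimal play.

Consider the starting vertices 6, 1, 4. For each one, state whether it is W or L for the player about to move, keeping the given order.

Build the W/L table. Terminal = L. A non-terminal position is W if it has a move to some L; otherwise it is L.
Every edge goes from a vertex to one that appears earlier in the order 7, 3, 6, 2, 1, 4, 5, so processing vertices in that order labels each vertex after all of its successors.
7: no outgoing edge → L
3: can move to 7, which is L ⇒ W
6: can move to 7, which is L ⇒ W
2: can move to 7, which is L ⇒ W
1: moves to 2(W), 6(W); every one is W ⇒ L
4: can move to 7, which is L ⇒ W
5: can move to 1, which is L ⇒ W

6: W, 1: L, 4: W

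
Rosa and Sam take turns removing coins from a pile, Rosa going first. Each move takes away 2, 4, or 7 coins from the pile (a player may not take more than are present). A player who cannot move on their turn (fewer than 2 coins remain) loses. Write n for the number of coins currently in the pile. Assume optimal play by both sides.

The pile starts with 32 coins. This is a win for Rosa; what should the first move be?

Remove 2, leaving 30.

Build the W/L table. Terminal = L. A non-terminal position is W if it has a move to some L; otherwise it is L.
n=0: no move → L
n=1: no move → L
n=2: reaches L-position 0 → W
n=3: reaches L-position 1 → W
n=4: reaches L-position 0 → W
n=5: reaches L-position 1 → W
n=6: only reaches 4(W), 2(W), all W → L
n=7: reaches L-position 0 → W
n=8: reaches L-position 6 → W
n=9: only reaches 7(W), 5(W), 2(W), all W → L
n=10: reaches L-position 6 → W
n=11: reaches L-position 9 → W
n=12: only reaches 10(W), 8(W), 5(W), all W → L
n=13: reaches L-position 9 → W
n=14: reaches L-position 12 → W
n=15: only reaches 13(W), 11(W), 8(W), all W → L
n=16: reaches L-position 12 → W
n=17: reaches L-position 15 → W
n=18: only reaches 16(W), 14(W), 11(W), all W → L
n=19: reaches L-position 15 → W
n=20: reaches L-position 18 → W
n=21: only reaches 19(W), 17(W), 14(W), all W → L
n=22: reaches L-position 18 → W
n=23: reaches L-position 21 → W
n=24: only reaches 22(W), 20(W), 17(W), all W → L
n=25: reaches L-position 21 → W
n=26: reaches L-position 24 → W
n=27: only reaches 25(W), 23(W), 20(W), all W → L
n=28: reaches L-position 24 → W
n=29: reaches L-position 27 → W
n=30: only reaches 28(W), 26(W), 23(W), all W → L
n=31: reaches L-position 27 → W
n=32: reaches L-position 30 → W
From 32, the L positions reachable in one move are: 30.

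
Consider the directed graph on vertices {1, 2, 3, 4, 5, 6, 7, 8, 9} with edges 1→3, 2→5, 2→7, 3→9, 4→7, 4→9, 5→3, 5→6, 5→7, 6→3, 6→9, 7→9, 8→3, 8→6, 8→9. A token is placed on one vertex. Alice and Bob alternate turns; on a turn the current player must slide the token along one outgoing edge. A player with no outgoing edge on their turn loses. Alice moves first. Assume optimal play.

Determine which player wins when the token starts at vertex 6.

Classify positions by backward induction: terminal positions (no move available) are L. From any other position, the mover wins iff some move reaches an L.
Every edge goes from a vertex to one that appears earlier in the order 9, 3, 6, 7, 5, 2, 4, 1, 8, so processing vertices in that order labels each vertex after all of its successors.
9: no outgoing edge → L
3: →9(L), so W
6: →9(L), so W
7: →9(L), so W
5: →7(W), 6(W), 3(W) — all W, so L
2: →5(L), so W
4: →9(L), so W
1: →3(W) only, which is W, so L
8: →9(L), so W
The starting position 6 is W: Alice should move to 9, handing over an L position.

Alice wins.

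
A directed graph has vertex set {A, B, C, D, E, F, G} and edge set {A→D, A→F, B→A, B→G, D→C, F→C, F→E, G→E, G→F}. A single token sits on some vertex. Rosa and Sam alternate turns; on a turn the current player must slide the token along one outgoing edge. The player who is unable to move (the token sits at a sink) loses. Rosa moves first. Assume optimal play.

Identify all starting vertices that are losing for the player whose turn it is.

Label each position W (a win for the player to move) or L (a loss). A position with no legal move is L; any other position is W exactly when some move reaches an L, and L when every move reaches a W.
Every edge goes from a vertex to one that appears earlier in the order E, C, F, D, A, G, B, so processing vertices in that order labels each vertex after all of its successors.
E: no outgoing edge → L
C: no outgoing edge → L
F: →C(L), so W
D: →C(L), so W
A: →D(W), F(W) — all W, so L
G: →E(L), so W
B: →A(L), so W
Reading off the rows marked L gives the requested list; there are 3 such vertices.

A, C, E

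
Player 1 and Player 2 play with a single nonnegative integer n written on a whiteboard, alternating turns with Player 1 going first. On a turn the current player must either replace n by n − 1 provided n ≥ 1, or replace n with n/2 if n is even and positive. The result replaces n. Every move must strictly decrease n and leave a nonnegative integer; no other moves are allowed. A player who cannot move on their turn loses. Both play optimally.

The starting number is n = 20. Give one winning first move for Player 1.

Move to 19.

Classify positions by backward induction: terminal positions (no move available) are L. From any other position, the mover wins iff some move reaches an L.
n=0: no move → L
n=1: →0(L), so W
n=2: →1(W) only, which is W, so L
n=3: →2(L), so W
n=4: →2(L), so W
n=5: →4(W) only, which is W, so L
n=6: →5(L), so W
n=7: →6(W) only, which is W, so L
n=8: →7(L), so W
n=9: →8(W) only, which is W, so L
n=10: →5(L), so W
n=11: →10(W) only, which is W, so L
n=12: →11(L), so W
n=13: →12(W) only, which is W, so L
n=14: →7(L), so W
n=15: →14(W) only, which is W, so L
n=16: →15(L), so W
n=17: →16(W) only, which is W, so L
n=18: →9(L), so W
n=19: →18(W) only, which is W, so L
n=20: →19(L), so W
From 20, the L positions reachable in one move are: 19.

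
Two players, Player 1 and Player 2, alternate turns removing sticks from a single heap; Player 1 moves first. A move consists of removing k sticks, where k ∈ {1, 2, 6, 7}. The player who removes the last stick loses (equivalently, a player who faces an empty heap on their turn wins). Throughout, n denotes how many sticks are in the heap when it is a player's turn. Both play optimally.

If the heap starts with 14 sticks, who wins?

Player 1 wins.

Work bottom-up. With no move the player to move wins. Otherwise the position is W if at least one move leads to an L position for the opponent, and L if every move leads to a W.
n=0: no move; the opponent has just taken the last stick and therefore loses → W
n=1: L (sole option 0(W) is W)
n=2: W (go to 1, an L position)
n=3: W (go to 1, an L position)
n=4: L (options 3(W), 2(W) are all W)
n=5: W (go to 4, an L position)
n=6: W (go to 4, an L position)
n=7: W (go to 1, an L position)
n=8: W (go to 1, an L position)
n=9: L (options 8(W), 7(W), 3(W), 2(W) are all W)
n=10: W (go to 9, an L position)
n=11: W (go to 9, an L position)
n=12: L (options 11(W), 10(W), 6(W), 5(W) are all W)
n=13: W (go to 12, an L position)
n=14: W (go to 12, an L position)
The starting position 14 is W: Player 1 should remove 2, leaving 12, handing over an L position.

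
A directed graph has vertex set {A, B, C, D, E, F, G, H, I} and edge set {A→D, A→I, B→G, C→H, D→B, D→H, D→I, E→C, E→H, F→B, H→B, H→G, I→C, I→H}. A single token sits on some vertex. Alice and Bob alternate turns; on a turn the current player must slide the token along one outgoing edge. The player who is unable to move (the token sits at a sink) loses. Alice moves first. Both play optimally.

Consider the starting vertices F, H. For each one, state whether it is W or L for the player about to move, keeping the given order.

F: L, H: W

Label each position W (a win for the player to move) or L (a loss). A position with no legal move is L; any other position is W exactly when some move reaches an L, and L when every move reaches a W.
Every edge goes from a vertex to one that appears earlier in the order G, B, H, C, I, D, F, E, A, so processing vertices in that order labels each vertex after all of its successors.
G: no outgoing edge → L
B: can move to G, which is L ⇒ W
H: can move to G, which is L ⇒ W
C: the only move is to H(W), a W ⇒ L
I: can move to C, which is L ⇒ W
D: moves to I(W), H(W), B(W); every one is W ⇒ L
F: the only move is to B(W), a W ⇒ L
E: can move to C, which is L ⇒ W
A: can move to D, which is L ⇒ W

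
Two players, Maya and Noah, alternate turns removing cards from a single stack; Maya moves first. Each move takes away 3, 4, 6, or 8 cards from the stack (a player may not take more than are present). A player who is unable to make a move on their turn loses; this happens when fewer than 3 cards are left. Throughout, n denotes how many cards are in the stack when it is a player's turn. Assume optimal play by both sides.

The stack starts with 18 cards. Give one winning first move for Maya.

Compute win/loss labels from the base case upward. A position with no move is L. Any other position is W if it can reach an L in one move, else L.
n=0: no move → L
n=1: no move → L
n=2: no move → L
n=3: →0(L), so W
n=4: →1(L), so W
n=5: →2(L), so W
n=6: →2(L), so W
n=7: →1(L), so W
n=8: →2(L), so W
n=9: →1(L), so W
n=10: →2(L), so W
n=11: →8(W), 7(W), 5(W), 3(W) — all W, so L
n=12: →9(W), 8(W), 6(W), 4(W) — all W, so L
n=13: →10(W), 9(W), 7(W), 5(W) — all W, so L
n=14: →11(L), so W
n=15: →12(L), so W
n=16: →13(L), so W
n=17: →13(L), so W
n=18: →12(L), so W
From 18, the L positions reachable in one move are: 12.

Remove 6, leaving 12.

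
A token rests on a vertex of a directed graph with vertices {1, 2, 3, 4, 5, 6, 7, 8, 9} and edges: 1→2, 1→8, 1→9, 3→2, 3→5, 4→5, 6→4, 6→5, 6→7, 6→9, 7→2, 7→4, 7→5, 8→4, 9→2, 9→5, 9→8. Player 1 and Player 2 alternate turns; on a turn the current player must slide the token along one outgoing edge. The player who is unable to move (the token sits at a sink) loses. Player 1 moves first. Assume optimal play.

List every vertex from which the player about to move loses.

2, 5, 8

Compute win/loss labels from the base case upward. A position with no move is L. Any other position is W if it can reach an L in one move, else L.
Every edge goes from a vertex to one that appears earlier in the order 2, 5, 4, 8, 9, 7, 6, 3, 1, so processing vertices in that order labels each vertex after all of its successors.
2: no outgoing edge → L
5: no outgoing edge → L
4: can move to 5, which is L ⇒ W
8: the only move is to 4(W), a W ⇒ L
9: can move to 8, which is L ⇒ W
7: can move to 5, which is L ⇒ W
6: can move to 5, which is L ⇒ W
3: can move to 5, which is L ⇒ W
1: can move to 8, which is L ⇒ W
The losing starting vertices are exactly the entries labelled L in this table (3 of them).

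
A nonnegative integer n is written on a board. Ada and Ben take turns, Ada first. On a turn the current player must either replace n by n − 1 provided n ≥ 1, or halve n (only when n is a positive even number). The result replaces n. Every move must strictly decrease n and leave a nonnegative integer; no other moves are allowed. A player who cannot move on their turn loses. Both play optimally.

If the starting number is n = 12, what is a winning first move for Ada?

Build the W/L table. Terminal = L. A non-terminal position is W if it has a move to some L; otherwise it is L.
n=0: no move → L
n=1: →0(L), so W
n=2: →1(W) only, which is W, so L
n=3: →2(L), so W
n=4: →2(L), so W
n=5: →4(W) only, which is W, so L
n=6: →5(L), so W
n=7: →6(W) only, which is W, so L
n=8: →7(L), so W
n=9: →8(W) only, which is W, so L
n=10: →5(L), so W
n=11: →10(W) only, which is W, so L
n=12: →11(L), so W
From 12, the L positions reachable in one move are: 11.

Move to 11.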